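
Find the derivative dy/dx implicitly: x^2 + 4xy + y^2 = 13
Differentiate both sides with respect to x, treating y as y(x). By the chain rule, any term containing y contributes a factor of y' = dy/dx when we differentiate it.

Move every term to one side and write the relation as F(x, y) = 0. Term by term,
  d/dx[x^2] = 2x
  d/dx[4xy] = 4x·y' + 4y
  d/dx[y^2] = 2y·y'
  d/dx[-13] = 0

The pieces without y' make up ∂F/∂x and the coefficient of y' is ∂F/∂y:
  ∂F/∂x = 2x + 4y,
  ∂F/∂y = 4x + 2y.

Since d/dx[F] = ∂F/∂x + (∂F/∂y)·y' = 0, solve for y':
  (∂F/∂y)·y' = -∂F/∂x
  dy/dx = -(∂F/∂x)/(∂F/∂y) = -(2x + 4y)/(4x + 2y) = (-x - 2y)/(2x + y)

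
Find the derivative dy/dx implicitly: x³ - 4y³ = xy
Differentiate the relation implicitly: treat y = y(x) and apply the chain rule, so every y-derivative picks up a y' = dy/dx factor.

With everything moved to the left-hand side, differentiate term by term:
  d/dx[x^3] = 3x^2
  d/dx[-xy] = -x·y' - y
  d/dx[-4y^3] = -12y^2·y'

Separating the contributions that come from x directly and those that come through y:
  without y':      3x^2 - y
  multiplying y':  -x - 12y^2

so (3x^2 - y) + (-x - 12y^2)·y' = 0, and therefore
  dy/dx = -(3x^2 - y)/(-x - 12y^2) = (3x^2 - y)/(x + 12y^2)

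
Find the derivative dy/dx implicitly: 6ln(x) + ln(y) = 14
Take d/dx of both sides. Since y is implicitly a function of x, the chain rule attaches a y' = dy/dx factor whenever we differentiate through y.

Set F(x, y) = (left side) − (right side), so the curve is F = 0. Differentiating each term of F:
  d/dx[6ln(x)] = 6/x
  d/dx[ln(y)] = y'/y
  d/dx[-14] = 0

Collecting, the y'-free part is the partial derivative in x and the y' coefficient is the partial derivative in y:
  ∂F/∂x = 6/x
  ∂F/∂y = 1/y

so d/dx[F(x, y(x))] = ∂F/∂x + (∂F/∂y)·y' = 0. Rearranging,
  dy/dx = -(∂F/∂x)/(∂F/∂y) = -(6/x)/(1/y) = -6y/x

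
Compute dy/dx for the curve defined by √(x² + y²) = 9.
Differentiate the relation implicitly: treat y = y(x) and apply the chain rule, so every y-derivative picks up a y' = dy/dx factor.

With everything moved to the left-hand side, differentiate term by term:
  d/dx[√(x^2 + y^2)] = (x + y·y')/√(x^2 + y^2)
  d/dx[-9] = 0

Separating the contributions that come from x directly and those that come through y:
  without y':      x/√(x^2 + y^2)
  multiplying y':  y/√(x^2 + y^2)

so (x/√(x^2 + y^2)) + (y/√(x^2 + y^2))·y' = 0, and therefore
  dy/dx = -(x/√(x^2 + y^2))/(y/√(x^2 + y^2)) = -x/y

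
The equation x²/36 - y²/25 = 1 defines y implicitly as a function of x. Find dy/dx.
Take d/dx of both sides. Since y is implicitly a function of x, the chain rule attaches a y' = dy/dx factor whenever we differentiate through y.

Set F(x, y) = (left side) − (right side), so the curve is F = 0. Differentiating each term of F:
  d/dx[x^2/36] = x/18
  d/dx[-y^2/25] = -2y·y'/25
  d/dx[-1] = 0

Collecting, the y'-free part is the partial derivative in x and the y' coefficient is the partial derivative in y:
  ∂F/∂x = x/18
  ∂F/∂y = -2y/25

so d/dx[F(x, y(x))] = ∂F/∂x + (∂F/∂y)·y' = 0. Rearranging,
  dy/dx = -(∂F/∂x)/(∂F/∂y) = -(x/18)/(-2y/25) = 25x/(36y)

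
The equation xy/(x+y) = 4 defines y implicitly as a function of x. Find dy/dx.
Take d/dx of both sides. Since y is implicitly a function of x, the chain rule attaches a y' = dy/dx factor whenever we differentiate through y.

Set F(x, y) = (left side) − (right side), so the curve is F = 0. Differentiating each term of F:
  d/dx[xy/(x + y)] = xy(-y' - 1)/(x + y)^2 + x·y'/(x + y) + y/(x + y)
  d/dx[-4] = 0

Collecting, the y'-free part is the partial derivative in x and the y' coefficient is the partial derivative in y:
  ∂F/∂x = -xy/(x + y)^2 + y/(x + y)
  ∂F/∂y = -xy/(x + y)^2 + x/(x + y)

so d/dx[F(x, y(x))] = ∂F/∂x + (∂F/∂y)·y' = 0. Rearranging,
  dy/dx = -(∂F/∂x)/(∂F/∂y) = -(-xy/(x + y)^2 + y/(x + y))/(-xy/(x + y)^2 + x/(x + y))
        = -(y^2/(x + y)^2)/(x^2/(x + y)^2) = -y^2/x^2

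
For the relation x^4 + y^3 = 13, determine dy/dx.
Apply d/dx to both sides, remembering that y depends on x. Each occurrence of y therefore brings in a y' = dy/dx via the chain rule.

With F(x, y) equal to the left-hand side minus the right, differentiate F term by term:
  d/dx[x^4] = 4x^3
  d/dx[y^3] = 3y^2·y'
  d/dx[-13] = 0
Adding these up, d/dx[F] = 0 becomes
  (4x^3) + (3y^2)·y' = 0,
so isolating y',
  dy/dx = -(4x^3)/(3y^2) = -4x^3/(3y^2)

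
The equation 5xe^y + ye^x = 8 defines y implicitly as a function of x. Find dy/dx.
Take d/dx of both sides. Since y is implicitly a function of x, the chain rule attaches a y' = dy/dx factor whenever we differentiate through y.

Set F(x, y) = (left side) − (right side), so the curve is F = 0. Differentiating each term of F:
  d/dx[5x·e^(y)] = 5x·y'·e^(y) + 5e^(y)
  d/dx[y·e^(x)] = y·e^(x) + y'·e^(x)
  d/dx[-8] = 0

Collecting, the y'-free part is the partial derivative in x and the y' coefficient is the partial derivative in y:
  ∂F/∂x = y·e^(x) + 5e^(y)
  ∂F/∂y = 5x·e^(y) + e^(x)

so d/dx[F(x, y(x))] = ∂F/∂x + (∂F/∂y)·y' = 0. Rearranging,
  dy/dx = -(∂F/∂x)/(∂F/∂y) = -(y·e^(x) + 5e^(y))/(5x·e^(y) + e^(x)) = (-y·e^(x) - 5e^(y))/(5x·e^(y) + e^(x))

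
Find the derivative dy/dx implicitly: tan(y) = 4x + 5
Apply d/dx to both sides, remembering that y depends on x. Each occurrence of y therefore brings in a y' = dy/dx via the chain rule.

With F(x, y) equal to the left-hand side minus the right, differentiate F term by term:
  d/dx[-4x] = -4
  d/dx[tan(y)] = y'(tan(y)^2 + 1)
  d/dx[-5] = 0
Adding these up, d/dx[F] = 0 becomes
  (-4) + (tan(y)^2 + 1)·y' = 0,
so isolating y',
  dy/dx = -(-4)/(tan(y)^2 + 1) = 4cos(y)^2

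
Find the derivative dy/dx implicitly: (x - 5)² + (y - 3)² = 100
Differentiate the relation implicitly: treat y = y(x) and apply the chain rule, so every y-derivative picks up a y' = dy/dx factor.

With everything moved to the left-hand side, differentiate term by term:
  d/dx[(x - 5)^2] = 2x - 10
  d/dx[(y - 3)^2] = 2·y'(y - 3)
  d/dx[-100] = 0

Separating the contributions that come from x directly and those that come through y:
  without y':      2x - 10
  multiplying y':  2y - 6

so (2x - 10) + (2y - 6)·y' = 0, and therefore
  dy/dx = -(2x - 10)/(2y - 6) = (5 - x)/(y - 3)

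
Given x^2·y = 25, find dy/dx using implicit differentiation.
Take d/dx of both sides. Since y is implicitly a function of x, the chain rule attaches a y' = dy/dx factor whenever we differentiate through y.

Set F(x, y) = (left side) − (right side), so the curve is F = 0. Differentiating each term of F:
  d/dx[x^2y] = x^2·y' + 2xy
  d/dx[-25] = 0

Collecting, the y'-free part is the partial derivative in x and the y' coefficient is the partial derivative in y:
  ∂F/∂x = 2xy
  ∂F/∂y = x^2

so d/dx[F(x, y(x))] = ∂F/∂x + (∂F/∂y)·y' = 0. Rearranging,
  dy/dx = -(∂F/∂x)/(∂F/∂y) = -(2xy)/(x^2) = -2y/x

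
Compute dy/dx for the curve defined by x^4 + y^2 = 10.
Differentiate both sides with respect to x, treating y as y(x). By the chain rule, any term containing y contributes a factor of y' = dy/dx when we differentiate it.

Move every term to one side and write the relation as F(x, y) = 0. Term by term,
  d/dx[x^4] = 4x^3
  d/dx[y^2] = 2y·y'
  d/dx[-10] = 0

The pieces without y' make up ∂F/∂x and the coefficient of y' is ∂F/∂y:
  ∂F/∂x = 4x^3,
  ∂F/∂y = 2y.

Since d/dx[F] = ∂F/∂x + (∂F/∂y)·y' = 0, solve for y':
  (∂F/∂y)·y' = -∂F/∂x
  dy/dx = -(∂F/∂x)/(∂F/∂y) = -(4x^3)/(2y) = -2x^3/y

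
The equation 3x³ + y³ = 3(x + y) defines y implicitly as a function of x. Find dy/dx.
Differentiate the relation implicitly: treat y = y(x) and apply the chain rule, so every y-derivative picks up a y' = dy/dx factor.

With everything moved to the left-hand side, differentiate term by term:
  d/dx[3x^3] = 9x^2
  d/dx[-3x] = -3
  d/dx[y^3] = 3y^2·y'
  d/dx[-3y] = -3·y'

Separating the contributions that come from x directly and those that come through y:
  without y':      9x^2 - 3
  multiplying y':  3y^2 - 3

so (9x^2 - 3) + (3y^2 - 3)·y' = 0, and therefore
  dy/dx = -(9x^2 - 3)/(3y^2 - 3) = (1 - 3x^2)/(y^2 - 1)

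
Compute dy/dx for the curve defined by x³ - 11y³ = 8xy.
Take d/dx of both sides. Since y is implicitly a function of x, the chain rule attaches a y' = dy/dx factor whenever we differentiate through y.

Set F(x, y) = (left side) − (right side), so the curve is F = 0. Differentiating each term of F:
  d/dx[x^3] = 3x^2
  d/dx[-8xy] = -8x·y' - 8y
  d/dx[-11y^3] = -33y^2·y'

Collecting, the y'-free part is the partial derivative in x and the y' coefficient is the partial derivative in y:
  ∂F/∂x = 3x^2 - 8y
  ∂F/∂y = -8x - 33y^2

so d/dx[F(x, y(x))] = ∂F/∂x + (∂F/∂y)·y' = 0. Rearranging,
  dy/dx = -(∂F/∂x)/(∂F/∂y) = -(3x^2 - 8y)/(-8x - 33y^2) = (3x^2 - 8y)/(8x + 33y^2)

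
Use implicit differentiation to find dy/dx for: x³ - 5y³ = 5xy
Apply d/dx to both sides, remembering that y depends on x. Each occurrence of y therefore brings in a y' = dy/dx via the chain rule.

With F(x, y) equal to the left-hand side minus the right, differentiate F term by term:
  d/dx[x^3] = 3x^2
  d/dx[-5xy] = -5x·y' - 5y
  d/dx[-5y^3] = -15y^2·y'
Adding these up, d/dx[F] = 0 becomes
  (3x^2 - 5y) + (-5x - 15y^2)·y' = 0,
so isolating y',
  dy/dx = -(3x^2 - 5y)/(-5x - 15y^2) = (3x^2/5 - y)/(x + 3y^2)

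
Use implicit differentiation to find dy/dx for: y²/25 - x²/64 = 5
Differentiate both sides with respect to x, treating y as y(x). By the chain rule, any term containing y contributes a factor of y' = dy/dx when we differentiate it.

Move every term to one side and write the relation as F(x, y) = 0. Term by term,
  d/dx[-x^2/64] = -x/32
  d/dx[y^2/25] = 2y·y'/25
  d/dx[-5] = 0

The pieces without y' make up ∂F/∂x and the coefficient of y' is ∂F/∂y:
  ∂F/∂x = -x/32,
  ∂F/∂y = 2y/25.

Since d/dx[F] = ∂F/∂x + (∂F/∂y)·y' = 0, solve for y':
  (∂F/∂y)·y' = -∂F/∂x
  dy/dx = -(∂F/∂x)/(∂F/∂y) = -(-x/32)/(2y/25) = 25x/(64y)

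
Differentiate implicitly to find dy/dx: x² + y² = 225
Differentiate both sides with respect to x, treating y as y(x). By the chain rule, any term containing y contributes a factor of y' = dy/dx when we differentiate it.

Move every term to one side and write the relation as F(x, y) = 0. Term by term,
  d/dx[x^2] = 2x
  d/dx[y^2] = 2y·y'
  d/dx[-225] = 0

The pieces without y' make up ∂F/∂x and the coefficient of y' is ∂F/∂y:
  ∂F/∂x = 2x,
  ∂F/∂y = 2y.

Since d/dx[F] = ∂F/∂x + (∂F/∂y)·y' = 0, solve for y':
  (∂F/∂y)·y' = -∂F/∂x
  dy/dx = -(∂F/∂x)/(∂F/∂y) = -(2x)/(2y) = -x/y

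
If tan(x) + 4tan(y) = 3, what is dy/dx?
Apply d/dx to both sides, remembering that y depends on x. Each occurrence of y therefore brings in a y' = dy/dx via the chain rule.

With F(x, y) equal to the left-hand side minus the right, differentiate F term by term:
  d/dx[tan(x)] = tan(x)^2 + 1
  d/dx[4tan(y)] = 4·y'(tan(y)^2 + 1)
  d/dx[-3] = 0
Adding these up, d/dx[F] = 0 becomes
  (tan(x)^2 + 1) + (4tan(y)^2 + 4)·y' = 0,
so isolating y',
  dy/dx = -(tan(x)^2 + 1)/(4tan(y)^2 + 4) = -cos(y)^2/(4cos(x)^2)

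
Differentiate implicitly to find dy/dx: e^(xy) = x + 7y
Take d/dx of both sides. Since y is implicitly a function of x, the chain rule attaches a y' = dy/dx factor whenever we differentiate through y.

Set F(x, y) = (left side) − (right side), so the curve is F = 0. Differentiating each term of F:
  d/dx[-x] = -1
  d/dx[-7y] = -7·y'
  d/dx[e^(xy)] = (x·y' + y)·e^(xy)

Collecting, the y'-free part is the partial derivative in x and the y' coefficient is the partial derivative in y:
  ∂F/∂x = y·e^(xy) - 1
  ∂F/∂y = x·e^(xy) - 7

so d/dx[F(x, y(x))] = ∂F/∂x + (∂F/∂y)·y' = 0. Rearranging,
  dy/dx = -(∂F/∂x)/(∂F/∂y) = -(y·e^(xy) - 1)/(x·e^(xy) - 7) = (-y·e^(xy) + 1)/(x·e^(xy) - 7)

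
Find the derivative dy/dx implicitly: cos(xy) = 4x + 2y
Take d/dx of both sides. Since y is implicitly a function of x, the chain rule attaches a y' = dy/dx factor whenever we differentiate through y.

Set F(x, y) = (left side) − (right side), so the curve is F = 0. Differentiating each term of F:
  d/dx[-4x] = -4
  d/dx[-2y] = -2·y'
  d/dx[cos(xy)] = -(x·y' + y)·sin(xy)

Collecting, the y'-free part is the partial derivative in x and the y' coefficient is the partial derivative in y:
  ∂F/∂x = -y·sin(xy) - 4
  ∂F/∂y = -x·sin(xy) - 2

so d/dx[F(x, y(x))] = ∂F/∂x + (∂F/∂y)·y' = 0. Rearranging,
  dy/dx = -(∂F/∂x)/(∂F/∂y) = -(-y·sin(xy) - 4)/(-x·sin(xy) - 2) = -(y·sin(xy) + 4)/(x·sin(xy) + 2)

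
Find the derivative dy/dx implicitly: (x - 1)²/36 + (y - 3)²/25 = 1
Differentiate the relation implicitly: treat y = y(x) and apply the chain rule, so every y-derivative picks up a y' = dy/dx factor.

With everything moved to the left-hand side, differentiate term by term:
  d/dx[(x - 1)^2/36] = x/18 - 1/18
  d/dx[(y - 3)^2/25] = 2·y'(y - 3)/25
  d/dx[-1] = 0

Separating the contributions that come from x directly and those that come through y:
  without y':      x/18 - 1/18
  multiplying y':  2y/25 - 6/25

so (x/18 - 1/18) + (2y/25 - 6/25)·y' = 0, and therefore
  dy/dx = -(x/18 - 1/18)/(2y/25 - 6/25)
        = -((x - 1)/18)/(2(y - 3)/25) = 25(1 - x)/(36(y - 3))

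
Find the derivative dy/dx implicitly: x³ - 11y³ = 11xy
Take d/dx of both sides. Since y is implicitly a function of x, the chain rule attaches a y' = dy/dx factor whenever we differentiate through y.

Set F(x, y) = (left side) − (right side), so the curve is F = 0. Differentiating each term of F:
  d/dx[x^3] = 3x^2
  d/dx[-11xy] = -11x·y' - 11y
  d/dx[-11y^3] = -33y^2·y'

Collecting, the y'-free part is the partial derivative in x and the y' coefficient is the partial derivative in y:
  ∂F/∂x = 3x^2 - 11y
  ∂F/∂y = -11x - 33y^2

so d/dx[F(x, y(x))] = ∂F/∂x + (∂F/∂y)·y' = 0. Rearranging,
  dy/dx = -(∂F/∂x)/(∂F/∂y) = -(3x^2 - 11y)/(-11x - 33y^2) = (3x^2/11 - y)/(x + 3y^2)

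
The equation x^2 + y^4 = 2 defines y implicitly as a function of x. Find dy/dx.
Differentiate both sides with respect to x, treating y as y(x). By the chain rule, any term containing y contributes a factor of y' = dy/dx when we differentiate it.

Move every term to one side and write the relation as F(x, y) = 0. Term by term,
  d/dx[x^2] = 2x
  d/dx[y^4] = 4y^3·y'
  d/dx[-2] = 0

The pieces without y' make up ∂F/∂x and the coefficient of y' is ∂F/∂y:
  ∂F/∂x = 2x,
  ∂F/∂y = 4y^3.

Since d/dx[F] = ∂F/∂x + (∂F/∂y)·y' = 0, solve for y':
  (∂F/∂y)·y' = -∂F/∂x
  dy/dx = -(∂F/∂x)/(∂F/∂y) = -(2x)/(4y^3) = -x/(2y^3)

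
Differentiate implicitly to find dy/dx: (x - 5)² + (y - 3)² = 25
Differentiate the relation implicitly: treat y = y(x) and apply the chain rule, so every y-derivative picks up a y' = dy/dx factor.

With everything moved to the left-hand side, differentiate term by term:
  d/dx[(x - 5)^2] = 2x - 10
  d/dx[(y - 3)^2] = 2·y'(y - 3)
  d/dx[-25] = 0

Separating the contributions that come from x directly and those that come through y:
  without y':      2x - 10
  multiplying y':  2y - 6

so (2x - 10) + (2y - 6)·y' = 0, and therefore
  dy/dx = -(2x - 10)/(2y - 6) = (5 - x)/(y - 3)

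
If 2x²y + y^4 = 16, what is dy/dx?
Take d/dx of both sides. Since y is implicitly a function of x, the chain rule attaches a y' = dy/dx factor whenever we differentiate through y.

Set F(x, y) = (left side) − (right side), so the curve is F = 0. Differentiating each term of F:
  d/dx[2x^2y] = 2x^2·y' + 4xy
  d/dx[y^4] = 4y^3·y'
  d/dx[-16] = 0

Collecting, the y'-free part is the partial derivative in x and the y' coefficient is the partial derivative in y:
  ∂F/∂x = 4xy
  ∂F/∂y = 2x^2 + 4y^3

so d/dx[F(x, y(x))] = ∂F/∂x + (∂F/∂y)·y' = 0. Rearranging,
  dy/dx = -(∂F/∂x)/(∂F/∂y) = -(4xy)/(2x^2 + 4y^3) = -2xy/(x^2 + 2y^3)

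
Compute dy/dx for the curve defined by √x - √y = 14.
Differentiate the relation implicitly: treat y = y(x) and apply the chain rule, so every y-derivative picks up a y' = dy/dx factor.

With everything moved to the left-hand side, differentiate term by term:
  d/dx[√(x)] = 1/(2√(x))
  d/dx[-√(y)] = -y'/(2√(y))
  d/dx[-14] = 0

Separating the contributions that come from x directly and those that come through y:
  without y':      1/(2√(x))
  multiplying y':  -1/(2√(y))

so (1/(2√(x))) + (-1/(2√(y)))·y' = 0, and therefore
  dy/dx = -(1/(2√(x)))/(-1/(2√(y))) = √(y)/√(x)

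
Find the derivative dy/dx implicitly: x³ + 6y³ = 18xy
Apply d/dx to both sides, remembering that y depends on x. Each occurrence of y therefore brings in a y' = dy/dx via the chain rule.

With F(x, y) equal to the left-hand side minus the right, differentiate F term by term:
  d/dx[x^3] = 3x^2
  d/dx[-18xy] = -18x·y' - 18y
  d/dx[6y^3] = 18y^2·y'
Adding these up, d/dx[F] = 0 becomes
  (3x^2 - 18y) + (-18x + 18y^2)·y' = 0,
so isolating y',
  dy/dx = -(3x^2 - 18y)/(-18x + 18y^2) = (x^2/6 - y)/(x - y^2)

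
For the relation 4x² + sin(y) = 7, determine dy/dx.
Apply d/dx to both sides, remembering that y depends on x. Each occurrence of y therefore brings in a y' = dy/dx via the chain rule.

With F(x, y) equal to the left-hand side minus the right, differentiate F term by term:
  d/dx[4x^2] = 8x
  d/dx[sin(y)] = y'·cos(y)
  d/dx[-7] = 0
Adding these up, d/dx[F] = 0 becomes
  (8x) + (cos(y))·y' = 0,
so isolating y',
  dy/dx = -(8x)/(cos(y)) = -8x/cos(y)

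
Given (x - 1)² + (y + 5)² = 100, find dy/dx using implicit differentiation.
Take d/dx of both sides. Since y is implicitly a function of x, the chain rule attaches a y' = dy/dx factor whenever we differentiate through y.

Set F(x, y) = (left side) − (right side), so the curve is F = 0. Differentiating each term of F:
  d/dx[(x - 1)^2] = 2x - 2
  d/dx[(y + 5)^2] = 2·y'(y + 5)
  d/dx[-100] = 0

Collecting, the y'-free part is the partial derivative in x and the y' coefficient is the partial derivative in y:
  ∂F/∂x = 2x - 2
  ∂F/∂y = 2y + 10

so d/dx[F(x, y(x))] = ∂F/∂x + (∂F/∂y)·y' = 0. Rearranging,
  dy/dx = -(∂F/∂x)/(∂F/∂y) = -(2x - 2)/(2y + 10) = (1 - x)/(y + 5)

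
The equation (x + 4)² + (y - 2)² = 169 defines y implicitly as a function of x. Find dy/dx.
Differentiate the relation implicitly: treat y = y(x) and apply the chain rule, so every y-derivative picks up a y' = dy/dx factor.

With everything moved to the left-hand side, differentiate term by term:
  d/dx[(x + 4)^2] = 2x + 8
  d/dx[(y - 2)^2] = 2·y'(y - 2)
  d/dx[-169] = 0

Separating the contributions that come from x directly and those that come through y:
  without y':      2x + 8
  multiplying y':  2y - 4

so (2x + 8) + (2y - 4)·y' = 0, and therefore
  dy/dx = -(2x + 8)/(2y - 4) = (-x - 4)/(y - 2)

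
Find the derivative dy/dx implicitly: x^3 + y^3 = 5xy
Differentiate both sides with respect to x, treating y as y(x). By the chain rule, any term containing y contributes a factor of y' = dy/dx when we differentiate it.

Move every term to one side and write the relation as F(x, y) = 0. Term by term,
  d/dx[x^3] = 3x^2
  d/dx[-5xy] = -5x·y' - 5y
  d/dx[y^3] = 3y^2·y'

The pieces without y' make up ∂F/∂x and the coefficient of y' is ∂F/∂y:
  ∂F/∂x = 3x^2 - 5y,
  ∂F/∂y = -5x + 3y^2.

Since d/dx[F] = ∂F/∂x + (∂F/∂y)·y' = 0, solve for y':
  (∂F/∂y)·y' = -∂F/∂x
  dy/dx = -(∂F/∂x)/(∂F/∂y) = -(3x^2 - 5y)/(-5x + 3y^2) = (3x^2 - 5y)/(5x - 3y^2)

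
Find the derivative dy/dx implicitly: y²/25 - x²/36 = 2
Apply d/dx to both sides, remembering that y depends on x. Each occurrence of y therefore brings in a y' = dy/dx via the chain rule.

With F(x, y) equal to the left-hand side minus the right, differentiate F term by term:
  d/dx[-x^2/36] = -x/18
  d/dx[y^2/25] = 2y·y'/25
  d/dx[-2] = 0
Adding these up, d/dx[F] = 0 becomes
  (-x/18) + (2y/25)·y' = 0,
so isolating y',
  dy/dx = -(-x/18)/(2y/25) = 25x/(36y)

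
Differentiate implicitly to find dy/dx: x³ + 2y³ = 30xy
Take d/dx of both sides. Since y is implicitly a function of x, the chain rule attaches a y' = dy/dx factor whenever we differentiate through y.

Set F(x, y) = (left side) − (right side), so the curve is F = 0. Differentiating each term of F:
  d/dx[x^3] = 3x^2
  d/dx[-30xy] = -30x·y' - 30y
  d/dx[2y^3] = 6y^2·y'

Collecting, the y'-free part is the partial derivative in x and the y' coefficient is the partial derivative in y:
  ∂F/∂x = 3x^2 - 30y
  ∂F/∂y = -30x + 6y^2

so d/dx[F(x, y(x))] = ∂F/∂x + (∂F/∂y)·y' = 0. Rearranging,
  dy/dx = -(∂F/∂x)/(∂F/∂y) = -(3x^2 - 30y)/(-30x + 6y^2) = (x^2 - 10y)/(2(5x - y^2))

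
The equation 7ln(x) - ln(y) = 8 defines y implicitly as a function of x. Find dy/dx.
Differentiate the relation implicitly: treat y = y(x) and apply the chain rule, so every y-derivative picks up a y' = dy/dx factor.

With everything moved to the left-hand side, differentiate term by term:
  d/dx[7ln(x)] = 7/x
  d/dx[-ln(y)] = -y'/y
  d/dx[-8] = 0

Separating the contributions that come from x directly and those that come through y:
  without y':      7/x
  multiplying y':  -1/y

so (7/x) + (-1/y)·y' = 0, and therefore
  dy/dx = -(7/x)/(-1/y) = 7y/x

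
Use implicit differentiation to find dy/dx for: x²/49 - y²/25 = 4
Differentiate both sides with respect to x, treating y as y(x). By the chain rule, any term containing y contributes a factor of y' = dy/dx when we differentiate it.

Move every term to one side and write the relation as F(x, y) = 0. Term by term,
  d/dx[x^2/49] = 2x/49
  d/dx[-y^2/25] = -2y·y'/25
  d/dx[-4] = 0

The pieces without y' make up ∂F/∂x and the coefficient of y' is ∂F/∂y:
  ∂F/∂x = 2x/49,
  ∂F/∂y = -2y/25.

Since d/dx[F] = ∂F/∂x + (∂F/∂y)·y' = 0, solve for y':
  (∂F/∂y)·y' = -∂F/∂x
  dy/dx = -(∂F/∂x)/(∂F/∂y) = -(2x/49)/(-2y/25) = 25x/(49y)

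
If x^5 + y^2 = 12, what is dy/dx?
Apply d/dx to both sides, remembering that y depends on x. Each occurrence of y therefore brings in a y' = dy/dx via the chain rule.

With F(x, y) equal to the left-hand side minus the right, differentiate F term by term:
  d/dx[x^5] = 5x^4
  d/dx[y^2] = 2y·y'
  d/dx[-12] = 0
Adding these up, d/dx[F] = 0 becomes
  (5x^4) + (2y)·y' = 0,
so isolating y',
  dy/dx = -(5x^4)/(2y) = -5x^4/(2y)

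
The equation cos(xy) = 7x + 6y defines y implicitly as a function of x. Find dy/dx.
Differentiate both sides with respect to x, treating y as y(x). By the chain rule, any term containing y contributes a factor of y' = dy/dx when we differentiate it.

Move every term to one side and write the relation as F(x, y) = 0. Term by term,
  d/dx[-7x] = -7
  d/dx[-6y] = -6·y'
  d/dx[cos(xy)] = -(x·y' + y)·sin(xy)

The pieces without y' make up ∂F/∂x and the coefficient of y' is ∂F/∂y:
  ∂F/∂x = -y·sin(xy) - 7,
  ∂F/∂y = -x·sin(xy) - 6.

Since d/dx[F] = ∂F/∂x + (∂F/∂y)·y' = 0, solve for y':
  (∂F/∂y)·y' = -∂F/∂x
  dy/dx = -(∂F/∂x)/(∂F/∂y) = -(-y·sin(xy) - 7)/(-x·sin(xy) - 6) = -(y·sin(xy) + 7)/(x·sin(xy) + 6)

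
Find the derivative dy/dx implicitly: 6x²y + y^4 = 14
Apply d/dx to both sides, remembering that y depends on x. Each occurrence of y therefore brings in a y' = dy/dx via the chain rule.

With F(x, y) equal to the left-hand side minus the right, differentiate F term by term:
  d/dx[6x^2y] = 6x^2·y' + 12xy
  d/dx[y^4] = 4y^3·y'
  d/dx[-14] = 0
Adding these up, d/dx[F] = 0 becomes
  (12xy) + (6x^2 + 4y^3)·y' = 0,
so isolating y',
  dy/dx = -(12xy)/(6x^2 + 4y^3) = -6xy/(3x^2 + 2y^3)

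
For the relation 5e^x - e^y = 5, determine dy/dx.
Differentiate both sides with respect to x, treating y as y(x). By the chain rule, any term containing y contributes a factor of y' = dy/dx when we differentiate it.

Move every term to one side and write the relation as F(x, y) = 0. Term by term,
  d/dx[5e^(x)] = 5e^(x)
  d/dx[-e^(y)] = -y'·e^(y)
  d/dx[-5] = 0

The pieces without y' make up ∂F/∂x and the coefficient of y' is ∂F/∂y:
  ∂F/∂x = 5e^(x),
  ∂F/∂y = -e^(y).

Since d/dx[F] = ∂F/∂x + (∂F/∂y)·y' = 0, solve for y':
  (∂F/∂y)·y' = -∂F/∂x
  dy/dx = -(∂F/∂x)/(∂F/∂y) = -(5e^(x))/(-e^(y)) = 5e^(x - y)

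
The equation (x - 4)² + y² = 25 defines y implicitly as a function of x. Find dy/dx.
Differentiate both sides with respect to x, treating y as y(x). By the chain rule, any term containing y contributes a factor of y' = dy/dx when we differentiate it.

Move every term to one side and write the relation as F(x, y) = 0. Term by term,
  d/dx[y^2] = 2y·y'
  d/dx[(x - 4)^2] = 2x - 8
  d/dx[-25] = 0

The pieces without y' make up ∂F/∂x and the coefficient of y' is ∂F/∂y:
  ∂F/∂x = 2x - 8,
  ∂F/∂y = 2y.

Since d/dx[F] = ∂F/∂x + (∂F/∂y)·y' = 0, solve for y':
  (∂F/∂y)·y' = -∂F/∂x
  dy/dx = -(∂F/∂x)/(∂F/∂y) = -(2x - 8)/(2y) = (4 - x)/y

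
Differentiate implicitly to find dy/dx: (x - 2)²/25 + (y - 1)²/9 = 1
Apply d/dx to both sides, remembering that y depends on x. Each occurrence of y therefore brings in a y' = dy/dx via the chain rule.

With F(x, y) equal to the left-hand side minus the right, differentiate F term by term:
  d/dx[(x - 2)^2/25] = 2x/25 - 4/25
  d/dx[(y - 1)^2/9] = 2·y'(y - 1)/9
  d/dx[-1] = 0
Adding these up, d/dx[F] = 0 becomes
  (2x/25 - 4/25) + (2y/9 - 2/9)·y' = 0,
so isolating y',
  dy/dx = -(2x/25 - 4/25)/(2y/9 - 2/9)
        = -(2(x - 2)/25)/(2(y - 1)/9) = 9(2 - x)/(25(y - 1))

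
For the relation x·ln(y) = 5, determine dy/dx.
Take d/dx of both sides. Since y is implicitly a function of x, the chain rule attaches a y' = dy/dx factor whenever we differentiate through y.

Set F(x, y) = (left side) − (right side), so the curve is F = 0. Differentiating each term of F:
  d/dx[x·ln(y)] = x·y'/y + ln(y)
  d/dx[-5] = 0

Collecting, the y'-free part is the partial derivative in x and the y' coefficient is the partial derivative in y:
  ∂F/∂x = ln(y)
  ∂F/∂y = x/y

so d/dx[F(x, y(x))] = ∂F/∂x + (∂F/∂y)·y' = 0. Rearranging,
  dy/dx = -(∂F/∂x)/(∂F/∂y) = -(ln(y))/(x/y) = -y·ln(y)/x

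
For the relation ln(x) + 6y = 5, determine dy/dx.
Take d/dx of both sides. Since y is implicitly a function of x, the chain rule attaches a y' = dy/dx factor whenever we differentiate through y.

Set F(x, y) = (left side) − (right side), so the curve is F = 0. Differentiating each term of F:
  d/dx[6y] = 6·y'
  d/dx[ln(x)] = 1/x
  d/dx[-5] = 0

Collecting, the y'-free part is the partial derivative in x and the y' coefficient is the partial derivative in y:
  ∂F/∂x = 1/x
  ∂F/∂y = 6

so d/dx[F(x, y(x))] = ∂F/∂x + (∂F/∂y)·y' = 0. Rearranging,
  dy/dx = -(∂F/∂x)/(∂F/∂y) = -(1/x)/(6) = -1/(6x)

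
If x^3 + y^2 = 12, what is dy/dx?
Take d/dx of both sides. Since y is implicitly a function of x, the chain rule attaches a y' = dy/dx factor whenever we differentiate through y.

Set F(x, y) = (left side) − (right side), so the curve is F = 0. Differentiating each term of F:
  d/dx[x^3] = 3x^2
  d/dx[y^2] = 2y·y'
  d/dx[-12] = 0

Collecting, the y'-free part is the partial derivative in x and the y' coefficient is the partial derivative in y:
  ∂F/∂x = 3x^2
  ∂F/∂y = 2y

so d/dx[F(x, y(x))] = ∂F/∂x + (∂F/∂y)·y' = 0. Rearranging,
  dy/dx = -(∂F/∂x)/(∂F/∂y) = -(3x^2)/(2y) = -3x^2/(2y)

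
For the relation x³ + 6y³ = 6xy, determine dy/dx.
Take d/dx of both sides. Since y is implicitly a function of x, the chain rule attaches a y' = dy/dx factor whenever we differentiate through y.

Set F(x, y) = (left side) − (right side), so the curve is F = 0. Differentiating each term of F:
  d/dx[x^3] = 3x^2
  d/dx[-6xy] = -6x·y' - 6y
  d/dx[6y^3] = 18y^2·y'

Collecting, the y'-free part is the partial derivative in x and the y' coefficient is the partial derivative in y:
  ∂F/∂x = 3x^2 - 6y
  ∂F/∂y = -6x + 18y^2

so d/dx[F(x, y(x))] = ∂F/∂x + (∂F/∂y)·y' = 0. Rearranging,
  dy/dx = -(∂F/∂x)/(∂F/∂y) = -(3x^2 - 6y)/(-6x + 18y^2) = (x^2/2 - y)/(x - 3y^2)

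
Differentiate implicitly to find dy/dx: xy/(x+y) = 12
Differentiate the relation implicitly: treat y = y(x) and apply the chain rule, so every y-derivative picks up a y' = dy/dx factor.

With everything moved to the left-hand side, differentiate term by term:
  d/dx[xy/(x + y)] = xy(-y' - 1)/(x + y)^2 + x·y'/(x + y) + y/(x + y)
  d/dx[-12] = 0

Separating the contributions that come from x directly and those that come through y:
  without y':      -xy/(x + y)^2 + y/(x + y)
  multiplying y':  -xy/(x + y)^2 + x/(x + y)

so (-xy/(x + y)^2 + y/(x + y)) + (-xy/(x + y)^2 + x/(x + y))·y' = 0, and therefore
  dy/dx = -(-xy/(x + y)^2 + y/(x + y))/(-xy/(x + y)^2 + x/(x + y))
        = -(y^2/(x + y)^2)/(x^2/(x + y)^2) = -y^2/x^2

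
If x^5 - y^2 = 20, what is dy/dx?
Differentiate both sides with respect to x, treating y as y(x). By the chain rule, any term containing y contributes a factor of y' = dy/dx when we differentiate it.

Move every term to one side and write the relation as F(x, y) = 0. Term by term,
  d/dx[x^5] = 5x^4
  d/dx[-y^2] = -2y·y'
  d/dx[-20] = 0

The pieces without y' make up ∂F/∂x and the coefficient of y' is ∂F/∂y:
  ∂F/∂x = 5x^4,
  ∂F/∂y = -2y.

Since d/dx[F] = ∂F/∂x + (∂F/∂y)·y' = 0, solve for y':
  (∂F/∂y)·y' = -∂F/∂x
  dy/dx = -(∂F/∂x)/(∂F/∂y) = -(5x^4)/(-2y) = 5x^4/(2y)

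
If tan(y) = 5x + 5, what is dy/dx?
Differentiate both sides with respect to x, treating y as y(x). By the chain rule, any term containing y contributes a factor of y' = dy/dx when we differentiate it.

Move every term to one side and write the relation as F(x, y) = 0. Term by term,
  d/dx[-5x] = -5
  d/dx[tan(y)] = y'(tan(y)^2 + 1)
  d/dx[-5] = 0

The pieces without y' make up ∂F/∂x and the coefficient of y' is ∂F/∂y:
  ∂F/∂x = -5,
  ∂F/∂y = tan(y)^2 + 1.

Since d/dx[F] = ∂F/∂x + (∂F/∂y)·y' = 0, solve for y':
  (∂F/∂y)·y' = -∂F/∂x
  dy/dx = -(∂F/∂x)/(∂F/∂y) = -(-5)/(tan(y)^2 + 1) = 5cos(y)^2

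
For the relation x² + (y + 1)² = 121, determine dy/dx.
Differentiate the relation implicitly: treat y = y(x) and apply the chain rule, so every y-derivative picks up a y' = dy/dx factor.

With everything moved to the left-hand side, differentiate term by term:
  d/dx[x^2] = 2x
  d/dx[(y + 1)^2] = 2·y'(y + 1)
  d/dx[-121] = 0

Separating the contributions that come from x directly and those that come through y:
  without y':      2x
  multiplying y':  2y + 2

so (2x) + (2y + 2)·y' = 0, and therefore
  dy/dx = -(2x)/(2y + 2) = -x/(y + 1)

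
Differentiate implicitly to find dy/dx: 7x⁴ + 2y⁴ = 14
Apply d/dx to both sides, remembering that y depends on x. Each occurrence of y therefore brings in a y' = dy/dx via the chain rule.

With F(x, y) equal to the left-hand side minus the right, differentiate F term by term:
  d/dx[7x^4] = 28x^3
  d/dx[2y^4] = 8y^3·y'
  d/dx[-14] = 0
Adding these up, d/dx[F] = 0 becomes
  (28x^3) + (8y^3)·y' = 0,
so isolating y',
  dy/dx = -(28x^3)/(8y^3) = -7x^3/(2y^3)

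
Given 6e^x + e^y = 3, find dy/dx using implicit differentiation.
Differentiate both sides with respect to x, treating y as y(x). By the chain rule, any term containing y contributes a factor of y' = dy/dx when we differentiate it.

Move every term to one side and write the relation as F(x, y) = 0. Term by term,
  d/dx[6e^(x)] = 6e^(x)
  d/dx[e^(y)] = y'·e^(y)
  d/dx[-3] = 0

The pieces without y' make up ∂F/∂x and the coefficient of y' is ∂F/∂y:
  ∂F/∂x = 6e^(x),
  ∂F/∂y = e^(y).

Since d/dx[F] = ∂F/∂x + (∂F/∂y)·y' = 0, solve for y':
  (∂F/∂y)·y' = -∂F/∂x
  dy/dx = -(∂F/∂x)/(∂F/∂y) = -(6e^(x))/(e^(y)) = -6e^(x - y)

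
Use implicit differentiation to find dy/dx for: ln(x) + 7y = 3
Differentiate the relation implicitly: treat y = y(x) and apply the chain rule, so every y-derivative picks up a y' = dy/dx factor.

With everything moved to the left-hand side, differentiate term by term:
  d/dx[7y] = 7·y'
  d/dx[ln(x)] = 1/x
  d/dx[-3] = 0

Separating the contributions that come from x directly and those that come through y:
  without y':      1/x
  multiplying y':  7

so (1/x) + (7)·y' = 0, and therefore
  dy/dx = -(1/x)/(7) = -1/(7x)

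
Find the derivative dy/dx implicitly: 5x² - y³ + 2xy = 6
Differentiate both sides with respect to x, treating y as y(x). By the chain rule, any term containing y contributes a factor of y' = dy/dx when we differentiate it.

Move every term to one side and write the relation as F(x, y) = 0. Term by term,
  d/dx[5x^2] = 10x
  d/dx[2xy] = 2x·y' + 2y
  d/dx[-y^3] = -3y^2·y'
  d/dx[-6] = 0

The pieces without y' make up ∂F/∂x and the coefficient of y' is ∂F/∂y:
  ∂F/∂x = 10x + 2y,
  ∂F/∂y = 2x - 3y^2.

Since d/dx[F] = ∂F/∂x + (∂F/∂y)·y' = 0, solve for y':
  (∂F/∂y)·y' = -∂F/∂x
  dy/dx = -(∂F/∂x)/(∂F/∂y) = -(10x + 2y)/(2x - 3y^2) = 2(-5x - y)/(2x - 3y^2)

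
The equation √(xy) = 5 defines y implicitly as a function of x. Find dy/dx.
Differentiate the relation implicitly: treat y = y(x) and apply the chain rule, so every y-derivative picks up a y' = dy/dx factor.

With everything moved to the left-hand side, differentiate term by term:
  d/dx[√(xy)] = √(xy)(x·y'/2 + y/2)/(xy)
  d/dx[-5] = 0

Separating the contributions that come from x directly and those that come through y:
  without y':      √(xy)/(2x)
  multiplying y':  √(xy)/(2y)

so (√(xy)/(2x)) + (√(xy)/(2y))·y' = 0, and therefore
  dy/dx = -(√(xy)/(2x))/(√(xy)/(2y)) = -y/x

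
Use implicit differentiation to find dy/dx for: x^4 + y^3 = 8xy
Differentiate both sides with respect to x, treating y as y(x). By the chain rule, any term containing y contributes a factor of y' = dy/dx when we differentiate it.

Move every term to one side and write the relation as F(x, y) = 0. Term by term,
  d/dx[x^4] = 4x^3
  d/dx[-8xy] = -8x·y' - 8y
  d/dx[y^3] = 3y^2·y'

The pieces without y' make up ∂F/∂x and the coefficient of y' is ∂F/∂y:
  ∂F/∂x = 4x^3 - 8y,
  ∂F/∂y = -8x + 3y^2.

Since d/dx[F] = ∂F/∂x + (∂F/∂y)·y' = 0, solve for y':
  (∂F/∂y)·y' = -∂F/∂x
  dy/dx = -(∂F/∂x)/(∂F/∂y) = -(4x^3 - 8y)/(-8x + 3y^2) = 4(x^3 - 2y)/(8x - 3y^2)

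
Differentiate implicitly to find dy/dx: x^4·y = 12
Differentiate the relation implicitly: treat y = y(x) and apply the chain rule, so every y-derivative picks up a y' = dy/dx factor.

With everything moved to the left-hand side, differentiate term by term:
  d/dx[x^4y] = x^4·y' + 4x^3y
  d/dx[-12] = 0

Separating the contributions that come from x directly and those that come through y:
  without y':      4x^3y
  multiplying y':  x^4

so (4x^3y) + (x^4)·y' = 0, and therefore
  dy/dx = -(4x^3y)/(x^4) = -4y/x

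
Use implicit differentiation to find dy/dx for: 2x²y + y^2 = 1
Apply d/dx to both sides, remembering that y depends on x. Each occurrence of y therefore brings in a y' = dy/dx via the chain rule.

With F(x, y) equal to the left-hand side minus the right, differentiate F term by term:
  d/dx[2x^2y] = 2x^2·y' + 4xy
  d/dx[y^2] = 2y·y'
  d/dx[-1] = 0
Adding these up, d/dx[F] = 0 becomes
  (4xy) + (2x^2 + 2y)·y' = 0,
so isolating y',
  dy/dx = -(4xy)/(2x^2 + 2y) = -2xy/(x^2 + y)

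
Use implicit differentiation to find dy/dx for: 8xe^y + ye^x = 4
Differentiate both sides with respect to x, treating y as y(x). By the chain rule, any term containing y contributes a factor of y' = dy/dx when we differentiate it.

Move every term to one side and write the relation as F(x, y) = 0. Term by term,
  d/dx[8x·e^(y)] = 8x·y'·e^(y) + 8e^(y)
  d/dx[y·e^(x)] = y·e^(x) + y'·e^(x)
  d/dx[-4] = 0

The pieces without y' make up ∂F/∂x and the coefficient of y' is ∂F/∂y:
  ∂F/∂x = y·e^(x) + 8e^(y),
  ∂F/∂y = 8x·e^(y) + e^(x).

Since d/dx[F] = ∂F/∂x + (∂F/∂y)·y' = 0, solve for y':
  (∂F/∂y)·y' = -∂F/∂x
  dy/dx = -(∂F/∂x)/(∂F/∂y) = -(y·e^(x) + 8e^(y))/(8x·e^(y) + e^(x)) = (-y·e^(x) - 8e^(y))/(8x·e^(y) + e^(x))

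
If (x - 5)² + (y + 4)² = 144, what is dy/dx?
Differentiate both sides with respect to x, treating y as y(x). By the chain rule, any term containing y contributes a factor of y' = dy/dx when we differentiate it.

Move every term to one side and write the relation as F(x, y) = 0. Term by term,
  d/dx[(x - 5)^2] = 2x - 10
  d/dx[(y + 4)^2] = 2·y'(y + 4)
  d/dx[-144] = 0

The pieces without y' make up ∂F/∂x and the coefficient of y' is ∂F/∂y:
  ∂F/∂x = 2x - 10,
  ∂F/∂y = 2y + 8.

Since d/dx[F] = ∂F/∂x + (∂F/∂y)·y' = 0, solve for y':
  (∂F/∂y)·y' = -∂F/∂x
  dy/dx = -(∂F/∂x)/(∂F/∂y) = -(2x - 10)/(2y + 8) = (5 - x)/(y + 4)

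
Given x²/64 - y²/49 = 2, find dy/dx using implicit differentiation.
Take d/dx of both sides. Since y is implicitly a function of x, the chain rule attaches a y' = dy/dx factor whenever we differentiate through y.

Set F(x, y) = (left side) − (right side), so the curve is F = 0. Differentiating each term of F:
  d/dx[x^2/64] = x/32
  d/dx[-y^2/49] = -2y·y'/49
  d/dx[-2] = 0

Collecting, the y'-free part is the partial derivative in x and the y' coefficient is the partial derivative in y:
  ∂F/∂x = x/32
  ∂F/∂y = -2y/49

so d/dx[F(x, y(x))] = ∂F/∂x + (∂F/∂y)·y' = 0. Rearranging,
  dy/dx = -(∂F/∂x)/(∂F/∂y) = -(x/32)/(-2y/49) = 49x/(64y)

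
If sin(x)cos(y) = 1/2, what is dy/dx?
Apply d/dx to both sides, remembering that y depends on x. Each occurrence of y therefore brings in a y' = dy/dx via the chain rule.

With F(x, y) equal to the left-hand side minus the right, differentiate F term by term:
  d/dx[sin(x)·cos(y)] = -y'·sin(x)·sin(y) + cos(x)·cos(y)
  d/dx[-1/2] = 0
Adding these up, d/dx[F] = 0 becomes
  (cos(x)·cos(y)) + (-sin(x)·sin(y))·y' = 0,
so isolating y',
  dy/dx = -(cos(x)·cos(y))/(-sin(x)·sin(y)) = 1/(tan(x)·tan(y))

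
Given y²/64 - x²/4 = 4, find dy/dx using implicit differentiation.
Apply d/dx to both sides, remembering that y depends on x. Each occurrence of y therefore brings in a y' = dy/dx via the chain rule.

With F(x, y) equal to the left-hand side minus the right, differentiate F term by term:
  d/dx[-x^2/4] = -x/2
  d/dx[y^2/64] = y·y'/32
  d/dx[-4] = 0
Adding these up, d/dx[F] = 0 becomes
  (-x/2) + (y/32)·y' = 0,
so isolating y',
  dy/dx = -(-x/2)/(y/32) = 16x/y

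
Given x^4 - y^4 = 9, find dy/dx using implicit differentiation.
Take d/dx of both sides. Since y is implicitly a function of x, the chain rule attaches a y' = dy/dx factor whenever we differentiate through y.

Set F(x, y) = (left side) − (right side), so the curve is F = 0. Differentiating each term of F:
  d/dx[x^4] = 4x^3
  d/dx[-y^4] = -4y^3·y'
  d/dx[-9] = 0

Collecting, the y'-free part is the partial derivative in x and the y' coefficient is the partial derivative in y:
  ∂F/∂x = 4x^3
  ∂F/∂y = -4y^3

so d/dx[F(x, y(x))] = ∂F/∂x + (∂F/∂y)·y' = 0. Rearranging,
  dy/dx = -(∂F/∂x)/(∂F/∂y) = -(4x^3)/(-4y^3) = x^3/y^3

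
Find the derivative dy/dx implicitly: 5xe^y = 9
Apply d/dx to both sides, remembering that y depends on x. Each occurrence of y therefore brings in a y' = dy/dx via the chain rule.

With F(x, y) equal to the left-hand side minus the right, differentiate F term by term:
  d/dx[5x·e^(y)] = 5x·y'·e^(y) + 5e^(y)
  d/dx[-9] = 0
Adding these up, d/dx[F] = 0 becomes
  (5e^(y)) + (5x·e^(y))·y' = 0,
so isolating y',
  dy/dx = -(5e^(y))/(5x·e^(y)) = -1/x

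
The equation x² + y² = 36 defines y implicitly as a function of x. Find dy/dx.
Differentiate the relation implicitly: treat y = y(x) and apply the chain rule, so every y-derivative picks up a y' = dy/dx factor.

With everything moved to the left-hand side, differentiate term by term:
  d/dx[x^2] = 2x
  d/dx[y^2] = 2y·y'
  d/dx[-36] = 0

Separating the contributions that come from x directly and those that come through y:
  without y':      2x
  multiplying y':  2y

so (2x) + (2y)·y' = 0, and therefore
  dy/dx = -(2x)/(2y) = -x/y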